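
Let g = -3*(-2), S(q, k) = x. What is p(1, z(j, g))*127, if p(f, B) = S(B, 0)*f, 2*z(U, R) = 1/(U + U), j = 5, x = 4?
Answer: 508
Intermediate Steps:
S(q, k) = 4
g = 6
z(U, R) = 1/(4*U) (z(U, R) = 1/(2*(U + U)) = 1/(2*((2*U))) = (1/(2*U))/2 = 1/(4*U))
p(f, B) = 4*f
p(1, z(j, g))*127 = (4*1)*127 = 4*127 = 508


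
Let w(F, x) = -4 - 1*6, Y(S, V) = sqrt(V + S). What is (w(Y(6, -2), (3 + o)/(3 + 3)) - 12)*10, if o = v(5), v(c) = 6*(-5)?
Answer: -220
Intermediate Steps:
v(c) = -30
o = -30
Y(S, V) = sqrt(S + V)
w(F, x) = -10 (w(F, x) = -4 - 6 = -10)
(w(Y(6, -2), (3 + o)/(3 + 3)) - 12)*10 = (-10 - 12)*10 = -22*10 = -220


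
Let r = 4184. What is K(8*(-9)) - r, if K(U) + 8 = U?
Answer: -4264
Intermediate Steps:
K(U) = -8 + U
K(8*(-9)) - r = (-8 + 8*(-9)) - 1*4184 = (-8 - 72) - 4184 = -80 - 4184 = -4264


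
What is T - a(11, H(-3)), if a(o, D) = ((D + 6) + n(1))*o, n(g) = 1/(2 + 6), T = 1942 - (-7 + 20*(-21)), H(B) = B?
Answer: 18677/8 ≈ 2334.6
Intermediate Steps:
T = 2369 (T = 1942 - (-7 - 420) = 1942 - 1*(-427) = 1942 + 427 = 2369)
n(g) = ⅛ (n(g) = 1/8 = ⅛)
a(o, D) = o*(49/8 + D) (a(o, D) = ((D + 6) + ⅛)*o = ((6 + D) + ⅛)*o = (49/8 + D)*o = o*(49/8 + D))
T - a(11, H(-3)) = 2369 - 11*(49 + 8*(-3))/8 = 2369 - 11*(49 - 24)/8 = 2369 - 11*25/8 = 2369 - 1*275/8 = 2369 - 275/8 = 18677/8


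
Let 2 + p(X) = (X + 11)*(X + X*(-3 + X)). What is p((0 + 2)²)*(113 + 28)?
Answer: 16638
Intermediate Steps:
p(X) = -2 + (11 + X)*(X + X*(-3 + X)) (p(X) = -2 + (X + 11)*(X + X*(-3 + X)) = -2 + (11 + X)*(X + X*(-3 + X)))
p((0 + 2)²)*(113 + 28) = (-2 + ((0 + 2)²)³ - 22*(0 + 2)² + 9*((0 + 2)²)²)*(113 + 28) = (-2 + (2²)³ - 22*2² + 9*(2²)²)*141 = (-2 + 4³ - 22*4 + 9*4²)*141 = (-2 + 64 - 88 + 9*16)*141 = (-2 + 64 - 88 + 144)*141 = 118*141 = 16638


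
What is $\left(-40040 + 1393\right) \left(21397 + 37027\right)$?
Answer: $-2257912328$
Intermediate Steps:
$\left(-40040 + 1393\right) \left(21397 + 37027\right) = \left(-38647\right) 58424 = -2257912328$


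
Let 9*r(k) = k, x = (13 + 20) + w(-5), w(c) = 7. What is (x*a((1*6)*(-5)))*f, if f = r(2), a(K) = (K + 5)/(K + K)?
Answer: 100/27 ≈ 3.7037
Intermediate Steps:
a(K) = (5 + K)/(2*K) (a(K) = (5 + K)/((2*K)) = (5 + K)*(1/(2*K)) = (5 + K)/(2*K))
x = 40 (x = (13 + 20) + 7 = 33 + 7 = 40)
r(k) = k/9
f = 2/9 (f = (⅑)*2 = 2/9 ≈ 0.22222)
(x*a((1*6)*(-5)))*f = (40*((5 + (1*6)*(-5))/(2*(((1*6)*(-5))))))*(2/9) = (40*((5 + 6*(-5))/(2*((6*(-5))))))*(2/9) = (40*((½)*(5 - 30)/(-30)))*(2/9) = (40*((½)*(-1/30)*(-25)))*(2/9) = (40*(5/12))*(2/9) = (50/3)*(2/9) = 100/27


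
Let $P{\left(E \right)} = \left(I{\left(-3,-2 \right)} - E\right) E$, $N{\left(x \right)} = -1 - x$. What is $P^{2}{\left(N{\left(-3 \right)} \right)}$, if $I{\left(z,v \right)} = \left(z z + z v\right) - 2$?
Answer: $484$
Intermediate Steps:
$I{\left(z,v \right)} = -2 + z^{2} + v z$ ($I{\left(z,v \right)} = \left(z^{2} + v z\right) - 2 = -2 + z^{2} + v z$)
$P{\left(E \right)} = E \left(13 - E\right)$ ($P{\left(E \right)} = \left(\left(-2 + \left(-3\right)^{2} - -6\right) - E\right) E = \left(\left(-2 + 9 + 6\right) - E\right) E = \left(13 - E\right) E = E \left(13 - E\right)$)
$P^{2}{\left(N{\left(-3 \right)} \right)} = \left(\left(-1 - -3\right) \left(13 - \left(-1 - -3\right)\right)\right)^{2} = \left(\left(-1 + 3\right) \left(13 - \left(-1 + 3\right)\right)\right)^{2} = \left(2 \left(13 - 2\right)\right)^{2} = \left(2 \cdot 11\right)^{2} = 22^{2} = 484$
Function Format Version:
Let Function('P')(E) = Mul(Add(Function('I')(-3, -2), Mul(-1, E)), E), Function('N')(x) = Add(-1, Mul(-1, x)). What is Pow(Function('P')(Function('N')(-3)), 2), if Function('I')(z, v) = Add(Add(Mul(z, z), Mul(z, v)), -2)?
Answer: 484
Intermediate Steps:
Function('I')(z, v) = Add(-2, Pow(z, 2), Mul(v, z)) (Function('I')(z, v) = Add(Add(Pow(z, 2), Mul(v, z)), -2) = Add(-2, Pow(z, 2), Mul(v, z)))
Function('P')(E) = Mul(E, Add(13, Mul(-1, E))) (Function('P')(E) = Mul(Add(Add(-2, Pow(-3, 2), Mul(-2, -3)), Mul(-1, E)), E) = Mul(Add(Add(-2, 9, 6), Mul(-1, E)), E) = Mul(Add(13, Mul(-1, E)), E) = Mul(E, Add(13, Mul(-1, E))))
Pow(Function('P')(Function('N')(-3)), 2) = Pow(Mul(Add(-1, Mul(-1, -3)), Add(13, Mul(-1, Add(-1, Mul(-1, -3))))), 2) = Pow(Mul(Add(-1, 3), Add(13, Mul(-1, Add(-1, 3)))), 2) = Pow(Mul(2, Add(13, Mul(-1, 2))), 2) = Pow(Mul(2, Add(13, -2)), 2) = Pow(Mul(2, 11), 2) = Pow(22, 2) = 484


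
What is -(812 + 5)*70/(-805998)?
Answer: 28595/402999 ≈ 0.070956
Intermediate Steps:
-(812 + 5)*70/(-805998) = -817*70*(-1/805998) = -1*57190*(-1/805998) = -57190*(-1/805998) = 28595/402999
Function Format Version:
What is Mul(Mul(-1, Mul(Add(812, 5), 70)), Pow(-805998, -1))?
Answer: Rational(28595, 402999) ≈ 0.070956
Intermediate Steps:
Mul(Mul(-1, Mul(Add(812, 5), 70)), Pow(-805998, -1)) = Mul(Mul(-1, Mul(817, 70)), Rational(-1, 805998)) = Mul(Mul(-1, 57190), Rational(-1, 805998)) = Mul(-57190, Rational(-1, 805998)) = Rational(28595, 402999)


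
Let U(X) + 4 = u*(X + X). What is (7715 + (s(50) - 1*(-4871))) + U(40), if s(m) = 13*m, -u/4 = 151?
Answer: -35088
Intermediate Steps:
u = -604 (u = -4*151 = -604)
U(X) = -4 - 1208*X (U(X) = -4 - 604*(X + X) = -4 - 1208*X)
(7715 + (s(50) - 1*(-4871))) + U(40) = (7715 + (13*50 - 1*(-4871))) + (-4 - 1208*40) = (7715 + (650 + 4871)) + (-4 - 48320) = (7715 + 5521) - 48324 = 13236 - 48324 = -35088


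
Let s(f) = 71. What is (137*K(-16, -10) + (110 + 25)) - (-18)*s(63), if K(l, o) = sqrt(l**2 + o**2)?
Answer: 1413 + 274*sqrt(89) ≈ 3997.9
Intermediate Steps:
(137*K(-16, -10) + (110 + 25)) - (-18)*s(63) = (137*sqrt((-16)**2 + (-10)**2) + (110 + 25)) - (-18)*71 = (137*sqrt(256 + 100) + 135) - 1*(-1278) = (137*sqrt(356) + 135) + 1278 = (137*(2*sqrt(89)) + 135) + 1278 = (274*sqrt(89) + 135) + 1278 = (135 + 274*sqrt(89)) + 1278 = 1413 + 274*sqrt(89)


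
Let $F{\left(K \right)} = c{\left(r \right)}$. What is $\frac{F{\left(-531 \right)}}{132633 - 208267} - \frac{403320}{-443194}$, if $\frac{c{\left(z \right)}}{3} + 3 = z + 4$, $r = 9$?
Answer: $\frac{7622852265}{8380133749} \approx 0.90963$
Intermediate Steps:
$c{\left(z \right)} = 3 + 3 z$ ($c{\left(z \right)} = -9 + 3 \left(z + 4\right) = -9 + 3 \left(4 + z\right) = -9 + \left(12 + 3 z\right) = 3 + 3 z$)
$F{\left(K \right)} = 30$ ($F{\left(K \right)} = 3 + 3 \cdot 9 = 3 + 27 = 30$)
$\frac{F{\left(-531 \right)}}{132633 - 208267} - \frac{403320}{-443194} = \frac{30}{132633 - 208267} - \frac{403320}{-443194} = \frac{30}{132633 - 208267} - - \frac{201660}{221597} = \frac{30}{-75634} + \frac{201660}{221597} = 30 \left(- \frac{1}{75634}\right) + \frac{201660}{221597} = - \frac{15}{37817} + \frac{201660}{221597} = \frac{7622852265}{8380133749}$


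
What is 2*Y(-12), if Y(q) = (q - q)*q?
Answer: 0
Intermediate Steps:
Y(q) = 0 (Y(q) = 0*q = 0)
2*Y(-12) = 2*0 = 0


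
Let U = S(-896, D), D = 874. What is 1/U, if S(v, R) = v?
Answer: -1/896 ≈ -0.0011161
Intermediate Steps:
U = -896
1/U = 1/(-896) = -1/896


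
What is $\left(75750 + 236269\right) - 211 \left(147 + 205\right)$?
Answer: $237747$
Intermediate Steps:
$\left(75750 + 236269\right) - 211 \left(147 + 205\right) = 312019 - 74272 = 237747$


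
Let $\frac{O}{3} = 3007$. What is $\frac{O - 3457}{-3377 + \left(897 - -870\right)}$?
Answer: $- \frac{2782}{805} \approx -3.4559$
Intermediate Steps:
$O = 9021$ ($O = 3 \cdot 3007 = 9021$)
$\frac{O - 3457}{-3377 + \left(897 - -870\right)} = \frac{9021 - 3457}{-3377 + \left(897 - -870\right)} = \frac{5564}{-3377 + \left(897 + 870\right)} = \frac{5564}{-3377 + 1767} = \frac{5564}{-1610} = 5564 \left(- \frac{1}{1610}\right) = - \frac{2782}{805}$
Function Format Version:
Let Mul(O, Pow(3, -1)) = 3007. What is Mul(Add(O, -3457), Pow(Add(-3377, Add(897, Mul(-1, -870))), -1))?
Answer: Rational(-2782, 805) ≈ -3.4559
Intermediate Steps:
O = 9021 (O = Mul(3, 3007) = 9021)
Mul(Add(O, -3457), Pow(Add(-3377, Add(897, Mul(-1, -870))), -1)) = Mul(Add(9021, -3457), Pow(Add(-3377, Add(897, Mul(-1, -870))), -1)) = Mul(5564, Pow(Add(-3377, Add(897, 870)), -1)) = Mul(5564, Pow(Add(-3377, 1767), -1)) = Mul(5564, Pow(-1610, -1)) = Mul(5564, Rational(-1, 1610)) = Rational(-2782, 805)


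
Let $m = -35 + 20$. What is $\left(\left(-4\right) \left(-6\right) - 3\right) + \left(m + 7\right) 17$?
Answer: $-115$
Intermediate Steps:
$m = -15$
$\left(\left(-4\right) \left(-6\right) - 3\right) + \left(m + 7\right) 17 = \left(\left(-4\right) \left(-6\right) - 3\right) + \left(-15 + 7\right) 17 = \left(24 - 3\right) - 136 = 21 - 136 = -115$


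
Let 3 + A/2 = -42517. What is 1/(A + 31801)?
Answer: -1/53239 ≈ -1.8783e-5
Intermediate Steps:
A = -85040 (A = -6 + 2*(-42517) = -6 - 85034 = -85040)
1/(A + 31801) = 1/(-85040 + 31801) = 1/(-53239) = -1/53239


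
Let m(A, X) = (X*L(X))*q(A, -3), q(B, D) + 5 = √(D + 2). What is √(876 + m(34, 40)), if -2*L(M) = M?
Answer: 2*√(1219 - 200*I) ≈ 70.061 - 5.7093*I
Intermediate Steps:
L(M) = -M/2
q(B, D) = -5 + √(2 + D) (q(B, D) = -5 + √(D + 2) = -5 + √(2 + D))
m(A, X) = -X²*(-5 + I)/2 (m(A, X) = (X*(-X/2))*(-5 + √(2 - 3)) = (-X²/2)*(-5 + √(-1)) = (-X²/2)*(-5 + I) = -X²*(-5 + I)/2)
√(876 + m(34, 40)) = √(876 + (½)*40²*(5 - I)) = √(876 + (½)*1600*(5 - I)) = √(876 + (4000 - 800*I)) = √(4876 - 800*I)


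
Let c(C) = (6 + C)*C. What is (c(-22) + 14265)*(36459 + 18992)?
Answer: 810527267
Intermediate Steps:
c(C) = C*(6 + C)
(c(-22) + 14265)*(36459 + 18992) = (-22*(6 - 22) + 14265)*(36459 + 18992) = (-22*(-16) + 14265)*55451 = (352 + 14265)*55451 = 14617*55451 = 810527267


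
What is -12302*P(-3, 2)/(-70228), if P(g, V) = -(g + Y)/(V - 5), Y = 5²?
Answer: 67661/52671 ≈ 1.2846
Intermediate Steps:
Y = 25
P(g, V) = -(25 + g)/(-5 + V) (P(g, V) = -(g + 25)/(V - 5) = -(25 + g)/(-5 + V))
-12302*P(-3, 2)/(-70228) = -12302*(-25 - 1*(-3))/(-5 + 2)/(-70228) = -12302*(-25 + 3)/(-3)*(-1/70228) = -(-12302)*(-22)/3*(-1/70228) = -12302*22/3*(-1/70228) = -270644/3*(-1/70228) = 67661/52671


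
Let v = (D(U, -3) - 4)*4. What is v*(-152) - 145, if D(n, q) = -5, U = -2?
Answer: 5327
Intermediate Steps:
v = -36 (v = (-5 - 4)*4 = -9*4 = -36)
v*(-152) - 145 = -36*(-152) - 145 = 5472 - 145 = 5327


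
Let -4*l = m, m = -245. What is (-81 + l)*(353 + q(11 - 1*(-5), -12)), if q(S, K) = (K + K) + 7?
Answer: -6636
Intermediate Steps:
q(S, K) = 7 + 2*K (q(S, K) = 2*K + 7 = 7 + 2*K)
l = 245/4 (l = -¼*(-245) = 245/4 ≈ 61.250)
(-81 + l)*(353 + q(11 - 1*(-5), -12)) = (-81 + 245/4)*(353 + (7 + 2*(-12))) = -79*(353 + (7 - 24))/4 = -79*(353 - 17)/4 = -79/4*336 = -6636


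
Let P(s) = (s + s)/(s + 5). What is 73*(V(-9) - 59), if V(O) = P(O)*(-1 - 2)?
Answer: -10585/2 ≈ -5292.5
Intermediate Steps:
P(s) = 2*s/(5 + s) (P(s) = (2*s)/(5 + s) = 2*s/(5 + s))
V(O) = -6*O/(5 + O) (V(O) = (2*O/(5 + O))*(-1 - 2) = (2*O/(5 + O))*(-3) = -6*O/(5 + O))
73*(V(-9) - 59) = 73*(-6*(-9)/(5 - 9) - 59) = 73*(-6*(-9)/(-4) - 59) = 73*(-6*(-9)*(-¼) - 59) = 73*(-27/2 - 59) = 73*(-145/2) = -10585/2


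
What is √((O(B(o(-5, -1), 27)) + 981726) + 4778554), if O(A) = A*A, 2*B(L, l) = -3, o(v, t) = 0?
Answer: √23041129/2 ≈ 2400.1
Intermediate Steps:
B(L, l) = -3/2 (B(L, l) = (½)*(-3) = -3/2)
O(A) = A²
√((O(B(o(-5, -1), 27)) + 981726) + 4778554) = √(((-3/2)² + 981726) + 4778554) = √((9/4 + 981726) + 4778554) = √(3926913/4 + 4778554) = √(23041129/4) = √23041129/2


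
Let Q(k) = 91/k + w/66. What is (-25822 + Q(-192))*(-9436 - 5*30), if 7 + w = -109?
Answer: 87137981387/352 ≈ 2.4755e+8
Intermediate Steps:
w = -116 (w = -7 - 109 = -116)
Q(k) = -58/33 + 91/k (Q(k) = 91/k - 116/66 = 91/k - 116*1/66 = 91/k - 58/33 = -58/33 + 91/k)
(-25822 + Q(-192))*(-9436 - 5*30) = (-25822 + (-58/33 + 91/(-192)))*(-9436 - 5*30) = (-25822 + (-58/33 + 91*(-1/192)))*(-9436 - 150) = (-25822 + (-58/33 - 91/192))*(-9586) = (-25822 - 1571/704)*(-9586) = -18180259/704*(-9586) = 87137981387/352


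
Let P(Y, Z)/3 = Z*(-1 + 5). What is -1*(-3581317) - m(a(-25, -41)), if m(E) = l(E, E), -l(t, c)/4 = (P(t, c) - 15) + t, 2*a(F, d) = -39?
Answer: 3580243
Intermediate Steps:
a(F, d) = -39/2 (a(F, d) = (½)*(-39) = -39/2)
P(Y, Z) = 12*Z (P(Y, Z) = 3*(Z*(-1 + 5)) = 3*(Z*4) = 3*(4*Z) = 12*Z)
l(t, c) = 60 - 48*c - 4*t (l(t, c) = -4*((12*c - 15) + t) = -4*((-15 + 12*c) + t) = -4*(-15 + t + 12*c) = 60 - 48*c - 4*t)
m(E) = 60 - 52*E (m(E) = 60 - 48*E - 4*E = 60 - 52*E)
-1*(-3581317) - m(a(-25, -41)) = -1*(-3581317) - (60 - 52*(-39/2)) = 3581317 - (60 + 1014) = 3581317 - 1*1074 = 3581317 - 1074 = 3580243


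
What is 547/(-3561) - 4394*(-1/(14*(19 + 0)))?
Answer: 7750766/473613 ≈ 16.365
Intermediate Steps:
547/(-3561) - 4394*(-1/(14*(19 + 0))) = 547*(-1/3561) - 4394/(19*(-14)) = -547/3561 - 4394/(-266) = -547/3561 - 4394*(-1/266) = -547/3561 + 2197/133 = 7750766/473613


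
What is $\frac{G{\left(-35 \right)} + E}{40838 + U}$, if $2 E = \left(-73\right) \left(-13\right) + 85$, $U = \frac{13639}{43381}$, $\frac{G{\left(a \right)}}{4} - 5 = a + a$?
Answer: $\frac{11148917}{1771606917} \approx 0.0062931$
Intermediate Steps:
$G{\left(a \right)} = 20 + 8 a$ ($G{\left(a \right)} = 20 + 4 \left(a + a\right) = 20 + 4 \cdot 2 a = 20 + 8 a$)
$U = \frac{13639}{43381}$ ($U = 13639 \cdot \frac{1}{43381} = \frac{13639}{43381} \approx 0.3144$)
$E = 517$ ($E = \frac{\left(-73\right) \left(-13\right) + 85}{2} = \frac{949 + 85}{2} = \frac{1}{2} \cdot 1034 = 517$)
$\frac{G{\left(-35 \right)} + E}{40838 + U} = \frac{\left(20 + 8 \left(-35\right)\right) + 517}{40838 + \frac{13639}{43381}} = \frac{\left(20 - 280\right) + 517}{\frac{1771606917}{43381}} = \left(-260 + 517\right) \frac{43381}{1771606917} = 257 \cdot \frac{43381}{1771606917} = \frac{11148917}{1771606917}$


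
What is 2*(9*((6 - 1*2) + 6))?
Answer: 180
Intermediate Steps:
2*(9*((6 - 1*2) + 6)) = 2*(9*((6 - 2) + 6)) = 2*(9*(4 + 6)) = 2*(9*10) = 2*90 = 180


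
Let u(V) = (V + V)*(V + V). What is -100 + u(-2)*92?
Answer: 1372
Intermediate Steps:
u(V) = 4*V² (u(V) = (2*V)*(2*V) = 4*V²)
-100 + u(-2)*92 = -100 + (4*(-2)²)*92 = -100 + (4*4)*92 = -100 + 16*92 = -100 + 1472 = 1372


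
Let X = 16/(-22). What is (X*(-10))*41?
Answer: 3280/11 ≈ 298.18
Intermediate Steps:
X = -8/11 (X = 16*(-1/22) = -8/11 ≈ -0.72727)
(X*(-10))*41 = -8/11*(-10)*41 = (80/11)*41 = 3280/11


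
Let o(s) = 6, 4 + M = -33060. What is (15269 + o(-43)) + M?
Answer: -17789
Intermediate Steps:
M = -33064 (M = -4 - 33060 = -33064)
(15269 + o(-43)) + M = (15269 + 6) - 33064 = 15275 - 33064 = -17789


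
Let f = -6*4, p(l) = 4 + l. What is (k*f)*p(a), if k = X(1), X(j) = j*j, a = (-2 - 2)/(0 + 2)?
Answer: -48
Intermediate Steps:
a = -2 (a = -4/2 = -4*½ = -2)
X(j) = j²
k = 1 (k = 1² = 1)
f = -24
(k*f)*p(a) = (1*(-24))*(4 - 2) = -24*2 = -48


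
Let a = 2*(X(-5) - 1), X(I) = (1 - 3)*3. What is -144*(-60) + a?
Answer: 8626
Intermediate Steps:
X(I) = -6 (X(I) = -2*3 = -6)
a = -14 (a = 2*(-6 - 1) = 2*(-7) = -14)
-144*(-60) + a = -144*(-60) - 14 = 8640 - 14 = 8626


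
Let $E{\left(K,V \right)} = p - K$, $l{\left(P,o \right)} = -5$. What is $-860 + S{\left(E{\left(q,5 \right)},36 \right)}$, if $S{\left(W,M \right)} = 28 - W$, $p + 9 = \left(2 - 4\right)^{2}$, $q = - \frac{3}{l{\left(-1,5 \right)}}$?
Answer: $- \frac{4132}{5} \approx -826.4$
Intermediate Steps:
$q = \frac{3}{5}$ ($q = - \frac{3}{-5} = \left(-3\right) \left(- \frac{1}{5}\right) = \frac{3}{5} \approx 0.6$)
$p = -5$ ($p = -9 + \left(2 - 4\right)^{2} = -9 + \left(-2\right)^{2} = -9 + 4 = -5$)
$E{\left(K,V \right)} = -5 - K$
$-860 + S{\left(E{\left(q,5 \right)},36 \right)} = -860 + \left(28 - \left(-5 - \frac{3}{5}\right)\right) = -860 + \left(28 - - \frac{28}{5}\right) = -860 + \left(28 + \frac{28}{5}\right) = -860 + \frac{168}{5} = - \frac{4132}{5}$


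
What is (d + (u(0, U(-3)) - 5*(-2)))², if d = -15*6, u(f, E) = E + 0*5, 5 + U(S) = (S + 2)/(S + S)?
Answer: 259081/36 ≈ 7196.7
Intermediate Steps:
U(S) = -5 + (2 + S)/(2*S) (U(S) = -5 + (S + 2)/(S + S) = -5 + (2 + S)/((2*S)) = -5 + (2 + S)*(1/(2*S)) = -5 + (2 + S)/(2*S))
u(f, E) = E (u(f, E) = E + 0 = E)
d = -90
(d + (u(0, U(-3)) - 5*(-2)))² = (-90 + ((-9/2 + 1/(-3)) - 5*(-2)))² = (-90 + ((-9/2 - ⅓) + 10))² = (-90 + (-29/6 + 10))² = (-90 + 31/6)² = (-509/6)² = 259081/36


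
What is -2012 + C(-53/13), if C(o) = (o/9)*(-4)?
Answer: -235192/117 ≈ -2010.2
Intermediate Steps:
C(o) = -4*o/9 (C(o) = (o*(⅑))*(-4) = (o/9)*(-4) = -4*o/9)
-2012 + C(-53/13) = -2012 - (-212)/(9*13) = -2012 - 4/9*(-53/13) = -2012 + 212/117 = -235192/117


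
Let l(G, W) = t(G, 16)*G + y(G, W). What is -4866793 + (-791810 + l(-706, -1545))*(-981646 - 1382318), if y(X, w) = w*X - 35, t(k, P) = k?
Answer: -1884937565797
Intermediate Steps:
y(X, w) = -35 + X*w (y(X, w) = X*w - 35 = -35 + X*w)
l(G, W) = -35 + G² + G*W (l(G, W) = G*G + (-35 + G*W) = G² + (-35 + G*W) = -35 + G² + G*W)
-4866793 + (-791810 + l(-706, -1545))*(-981646 - 1382318) = -4866793 + (-791810 + (-35 + (-706)² - 706*(-1545)))*(-981646 - 1382318) = -4866793 + (-791810 + (-35 + 498436 + 1090770))*(-2363964) = -4866793 + (-791810 + 1589171)*(-2363964) = -4866793 + 797361*(-2363964) = -4866793 - 1884932699004 = -1884937565797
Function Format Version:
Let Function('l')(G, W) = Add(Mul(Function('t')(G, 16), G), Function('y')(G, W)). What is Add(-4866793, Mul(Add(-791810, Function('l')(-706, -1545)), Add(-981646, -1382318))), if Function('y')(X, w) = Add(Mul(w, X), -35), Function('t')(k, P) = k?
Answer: -1884937565797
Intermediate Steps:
Function('y')(X, w) = Add(-35, Mul(X, w)) (Function('y')(X, w) = Add(Mul(X, w), -35) = Add(-35, Mul(X, w)))
Function('l')(G, W) = Add(-35, Pow(G, 2), Mul(G, W)) (Function('l')(G, W) = Add(Mul(G, G), Add(-35, Mul(G, W))) = Add(Pow(G, 2), Add(-35, Mul(G, W))) = Add(-35, Pow(G, 2), Mul(G, W)))
Add(-4866793, Mul(Add(-791810, Function('l')(-706, -1545)), Add(-981646, -1382318))) = Add(-4866793, Mul(Add(-791810, Add(-35, Pow(-706, 2), Mul(-706, -1545))), Add(-981646, -1382318))) = Add(-4866793, Mul(Add(-791810, Add(-35, 498436, 1090770)), -2363964)) = Add(-4866793, Mul(Add(-791810, 1589171), -2363964)) = Add(-4866793, Mul(797361, -2363964)) = Add(-4866793, -1884932699004) = -1884937565797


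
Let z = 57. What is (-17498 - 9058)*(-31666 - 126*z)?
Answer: 1031647488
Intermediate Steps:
(-17498 - 9058)*(-31666 - 126*z) = (-17498 - 9058)*(-31666 - 126*57) = -26556*(-31666 - 7182) = -26556*(-38848) = 1031647488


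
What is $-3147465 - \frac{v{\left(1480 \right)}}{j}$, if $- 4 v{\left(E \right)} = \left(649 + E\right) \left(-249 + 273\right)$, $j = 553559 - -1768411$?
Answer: $- \frac{1218053215546}{386995} \approx -3.1475 \cdot 10^{6}$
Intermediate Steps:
$j = 2321970$ ($j = 553559 + 1768411 = 2321970$)
$v{\left(E \right)} = -3894 - 6 E$ ($v{\left(E \right)} = - \frac{\left(649 + E\right) \left(-249 + 273\right)}{4} = - \frac{\left(649 + E\right) 24}{4} = - \frac{15576 + 24 E}{4} = -3894 - 6 E$)
$-3147465 - \frac{v{\left(1480 \right)}}{j} = -3147465 - \frac{-3894 - 8880}{2321970} = -3147465 - \left(-3894 - 8880\right) \frac{1}{2321970} = -3147465 - \left(-12774\right) \frac{1}{2321970} = -3147465 - - \frac{2129}{386995} = -3147465 + \frac{2129}{386995} = - \frac{1218053215546}{386995}$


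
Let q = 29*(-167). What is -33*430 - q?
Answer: -9347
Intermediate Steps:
q = -4843
-33*430 - q = -33*430 - 1*(-4843) = -14190 + 4843 = -9347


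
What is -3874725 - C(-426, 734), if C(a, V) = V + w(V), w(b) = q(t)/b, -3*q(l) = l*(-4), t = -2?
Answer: -4266880355/1101 ≈ -3.8755e+6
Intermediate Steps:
q(l) = 4*l/3 (q(l) = -l*(-4)/3 = -(-4)*l/3 = 4*l/3)
w(b) = -8/(3*b) (w(b) = ((4/3)*(-2))/b = -8/(3*b))
C(a, V) = V - 8/(3*V)
-3874725 - C(-426, 734) = -3874725 - (734 - 8/3/734) = -3874725 - (734 - 8/3*1/734) = -3874725 - (734 - 4/1101) = -3874725 - 1*808130/1101 = -3874725 - 808130/1101 = -4266880355/1101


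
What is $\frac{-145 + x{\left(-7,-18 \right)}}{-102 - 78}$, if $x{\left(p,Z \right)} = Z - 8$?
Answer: $\frac{19}{20} \approx 0.95$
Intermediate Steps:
$x{\left(p,Z \right)} = -8 + Z$ ($x{\left(p,Z \right)} = Z - 8 = -8 + Z$)
$\frac{-145 + x{\left(-7,-18 \right)}}{-102 - 78} = \frac{-145 - 26}{-102 - 78} = \frac{-145 - 26}{-180} = \left(-171\right) \left(- \frac{1}{180}\right) = \frac{19}{20}$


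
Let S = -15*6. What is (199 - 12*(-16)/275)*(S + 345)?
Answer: 2800767/55 ≈ 50923.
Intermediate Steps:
S = -90
(199 - 12*(-16)/275)*(S + 345) = (199 - 12*(-16)/275)*(-90 + 345) = (199 + 192*(1/275))*255 = (199 + 192/275)*255 = (54917/275)*255 = 2800767/55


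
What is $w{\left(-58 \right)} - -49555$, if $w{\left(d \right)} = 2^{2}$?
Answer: $49559$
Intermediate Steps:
$w{\left(d \right)} = 4$
$w{\left(-58 \right)} - -49555 = 4 - -49555 = 4 + 49555 = 49559$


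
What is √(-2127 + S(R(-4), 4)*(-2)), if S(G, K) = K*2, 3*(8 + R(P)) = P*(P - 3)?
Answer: I*√2143 ≈ 46.293*I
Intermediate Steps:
R(P) = -8 + P*(-3 + P)/3 (R(P) = -8 + (P*(P - 3))/3 = -8 + (P*(-3 + P))/3 = -8 + P*(-3 + P)/3)
S(G, K) = 2*K
√(-2127 + S(R(-4), 4)*(-2)) = √(-2127 + (2*4)*(-2)) = √(-2127 + 8*(-2)) = √(-2127 - 16) = √(-2143) = I*√2143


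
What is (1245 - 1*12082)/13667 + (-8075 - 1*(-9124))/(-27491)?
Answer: -312256650/375719497 ≈ -0.83109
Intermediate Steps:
(1245 - 1*12082)/13667 + (-8075 - 1*(-9124))/(-27491) = (1245 - 12082)*(1/13667) + (-8075 + 9124)*(-1/27491) = -10837*1/13667 + 1049*(-1/27491) = -10837/13667 - 1049/27491 = -312256650/375719497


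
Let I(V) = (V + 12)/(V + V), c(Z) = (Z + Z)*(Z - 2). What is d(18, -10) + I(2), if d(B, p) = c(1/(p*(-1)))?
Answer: 78/25 ≈ 3.1200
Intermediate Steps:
c(Z) = 2*Z*(-2 + Z) (c(Z) = (2*Z)*(-2 + Z) = 2*Z*(-2 + Z))
I(V) = (12 + V)/(2*V) (I(V) = (12 + V)/((2*V)) = (12 + V)*(1/(2*V)) = (12 + V)/(2*V))
d(B, p) = -2*(-2 - 1/p)/p (d(B, p) = 2*(1/(p*(-1)))*(-2 + 1/(p*(-1))) = 2*(-1/p)*(-2 - 1/p) = -2*(-2 - 1/p)/p)
d(18, -10) + I(2) = 2*(1 + 2*(-10))/(-10)**2 + (1/2)*(12 + 2)/2 = 2*(1/100)*(1 - 20) + (1/2)*(1/2)*14 = 2*(1/100)*(-19) + 7/2 = -19/50 + 7/2 = 78/25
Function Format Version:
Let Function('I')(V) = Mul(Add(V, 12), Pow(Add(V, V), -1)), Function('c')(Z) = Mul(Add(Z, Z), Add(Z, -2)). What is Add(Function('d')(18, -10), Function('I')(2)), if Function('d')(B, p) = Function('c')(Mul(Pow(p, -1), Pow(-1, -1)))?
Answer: Rational(78, 25) ≈ 3.1200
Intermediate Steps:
Function('c')(Z) = Mul(2, Z, Add(-2, Z)) (Function('c')(Z) = Mul(Mul(2, Z), Add(-2, Z)) = Mul(2, Z, Add(-2, Z)))
Function('I')(V) = Mul(Rational(1, 2), Pow(V, -1), Add(12, V)) (Function('I')(V) = Mul(Add(12, V), Pow(Mul(2, V), -1)) = Mul(Add(12, V), Mul(Rational(1, 2), Pow(V, -1))) = Mul(Rational(1, 2), Pow(V, -1), Add(12, V)))
Function('d')(B, p) = Mul(-2, Pow(p, -1), Add(-2, Mul(-1, Pow(p, -1)))) (Function('d')(B, p) = Mul(2, Mul(Pow(p, -1), Pow(-1, -1)), Add(-2, Mul(Pow(p, -1), Pow(-1, -1)))) = Mul(2, Mul(Pow(p, -1), -1), Add(-2, Mul(Pow(p, -1), -1))) = Mul(2, Mul(-1, Pow(p, -1)), Add(-2, Mul(-1, Pow(p, -1)))) = Mul(-2, Pow(p, -1), Add(-2, Mul(-1, Pow(p, -1)))))
Add(Function('d')(18, -10), Function('I')(2)) = Add(Mul(2, Pow(-10, -2), Add(1, Mul(2, -10))), Mul(Rational(1, 2), Pow(2, -1), Add(12, 2))) = Add(Mul(2, Rational(1, 100), Add(1, -20)), Mul(Rational(1, 2), Rational(1, 2), 14)) = Add(Mul(2, Rational(1, 100), -19), Rational(7, 2)) = Add(Rational(-19, 50), Rational(7, 2)) = Rational(78, 25)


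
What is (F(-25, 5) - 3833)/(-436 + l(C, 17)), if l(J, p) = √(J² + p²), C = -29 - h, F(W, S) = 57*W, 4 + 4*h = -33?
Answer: 36679808/3030671 + 21032*√10865/3030671 ≈ 12.826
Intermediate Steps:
h = -37/4 (h = -1 + (¼)*(-33) = -1 - 33/4 = -37/4 ≈ -9.2500)
C = -79/4 (C = -29 - 1*(-37/4) = -29 + 37/4 = -79/4 ≈ -19.750)
(F(-25, 5) - 3833)/(-436 + l(C, 17)) = (57*(-25) - 3833)/(-436 + √((-79/4)² + 17²)) = (-1425 - 3833)/(-436 + √(6241/16 + 289)) = -5258/(-436 + √(10865/16)) = -5258/(-436 + √10865/4)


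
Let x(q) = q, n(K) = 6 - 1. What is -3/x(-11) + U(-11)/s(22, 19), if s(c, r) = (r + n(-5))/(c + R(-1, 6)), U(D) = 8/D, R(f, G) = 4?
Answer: -17/33 ≈ -0.51515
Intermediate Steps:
n(K) = 5
s(c, r) = (5 + r)/(4 + c) (s(c, r) = (r + 5)/(c + 4) = (5 + r)/(4 + c))
-3/x(-11) + U(-11)/s(22, 19) = -3/(-11) + (8/(-11))/(((5 + 19)/(4 + 22))) = -3*(-1/11) + (8*(-1/11))/((24/26)) = 3/11 - 8/(11*((1/26)*24)) = 3/11 - 8/(11*12/13) = 3/11 - 8/11*13/12 = 3/11 - 26/33 = -17/33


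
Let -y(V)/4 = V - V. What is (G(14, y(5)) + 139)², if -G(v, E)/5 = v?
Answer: 4761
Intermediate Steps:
y(V) = 0 (y(V) = -4*(V - V) = -4*0 = 0)
G(v, E) = -5*v
(G(14, y(5)) + 139)² = (-5*14 + 139)² = (-70 + 139)² = 69² = 4761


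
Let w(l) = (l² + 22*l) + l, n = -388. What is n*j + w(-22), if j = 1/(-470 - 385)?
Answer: -18422/855 ≈ -21.546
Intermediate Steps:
w(l) = l² + 23*l
j = -1/855 (j = 1/(-855) = -1/855 ≈ -0.0011696)
n*j + w(-22) = -388*(-1/855) - 22*(23 - 22) = 388/855 - 22*1 = 388/855 - 22 = -18422/855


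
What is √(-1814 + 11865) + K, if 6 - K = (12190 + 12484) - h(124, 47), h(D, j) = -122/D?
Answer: -1529477/62 + 23*√19 ≈ -24569.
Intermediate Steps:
K = -1529477/62 (K = 6 - ((12190 + 12484) - (-122)/124) = 6 - (24674 - (-122)/124) = 6 - (24674 - 1*(-61/62)) = 6 - (24674 + 61/62) = 6 - 1*1529849/62 = 6 - 1529849/62 = -1529477/62 ≈ -24669.)
√(-1814 + 11865) + K = √(-1814 + 11865) - 1529477/62 = √10051 - 1529477/62 = 23*√19 - 1529477/62 = -1529477/62 + 23*√19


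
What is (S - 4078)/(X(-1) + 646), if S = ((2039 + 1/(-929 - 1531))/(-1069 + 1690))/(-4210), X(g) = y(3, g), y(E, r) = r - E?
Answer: -26227452406739/4128990001200 ≈ -6.3520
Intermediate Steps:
X(g) = -3 + g (X(g) = g - 1*3 = g - 3 = -3 + g)
S = -5015939/6431448600 (S = ((2039 + 1/(-2460))/621)*(-1/4210) = ((2039 - 1/2460)*(1/621))*(-1/4210) = ((5015939/2460)*(1/621))*(-1/4210) = (5015939/1527660)*(-1/4210) = -5015939/6431448600 ≈ -0.00077991)
(S - 4078)/(X(-1) + 646) = (-5015939/6431448600 - 4078)/((-3 - 1) + 646) = -26227452406739/(6431448600*(-4 + 646)) = -26227452406739/6431448600/642 = -26227452406739/6431448600*1/642 = -26227452406739/4128990001200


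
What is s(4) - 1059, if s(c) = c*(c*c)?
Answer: -995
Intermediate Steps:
s(c) = c**3 (s(c) = c*c**2 = c**3)
s(4) - 1059 = 4**3 - 1059 = 64 - 1059 = -995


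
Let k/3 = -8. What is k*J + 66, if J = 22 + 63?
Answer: -1974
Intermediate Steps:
J = 85
k = -24 (k = 3*(-8) = -24)
k*J + 66 = -24*85 + 66 = -2040 + 66 = -1974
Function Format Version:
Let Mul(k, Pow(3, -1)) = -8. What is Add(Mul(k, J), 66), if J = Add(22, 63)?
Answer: -1974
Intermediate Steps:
J = 85
k = -24 (k = Mul(3, -8) = -24)
Add(Mul(k, J), 66) = Add(Mul(-24, 85), 66) = Add(-2040, 66) = -1974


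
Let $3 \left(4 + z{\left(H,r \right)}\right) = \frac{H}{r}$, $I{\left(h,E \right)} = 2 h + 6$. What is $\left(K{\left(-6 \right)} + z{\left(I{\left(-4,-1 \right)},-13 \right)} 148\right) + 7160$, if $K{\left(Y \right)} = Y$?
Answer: $\frac{256214}{39} \approx 6569.6$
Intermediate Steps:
$I{\left(h,E \right)} = 6 + 2 h$
$z{\left(H,r \right)} = -4 + \frac{H}{3 r}$ ($z{\left(H,r \right)} = -4 + \frac{H \frac{1}{r}}{3} = -4 + \frac{H}{3 r}$)
$\left(K{\left(-6 \right)} + z{\left(I{\left(-4,-1 \right)},-13 \right)} 148\right) + 7160 = \left(-6 + \left(-4 + \frac{6 + 2 \left(-4\right)}{3 \left(-13\right)}\right) 148\right) + 7160 = \left(-6 + \left(-4 + \frac{1}{3} \left(6 - 8\right) \left(- \frac{1}{13}\right)\right) 148\right) + 7160 = \left(-6 + \left(-4 + \frac{1}{3} \left(-2\right) \left(- \frac{1}{13}\right)\right) 148\right) + 7160 = \left(-6 + \left(-4 + \frac{2}{39}\right) 148\right) + 7160 = \left(-6 - \frac{22792}{39}\right) + 7160 = - \frac{23026}{39} + 7160 = \frac{256214}{39}$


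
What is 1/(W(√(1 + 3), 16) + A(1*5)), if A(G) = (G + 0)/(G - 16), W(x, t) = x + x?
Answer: 11/39 ≈ 0.28205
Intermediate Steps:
W(x, t) = 2*x
A(G) = G/(-16 + G)
1/(W(√(1 + 3), 16) + A(1*5)) = 1/(2*√(1 + 3) + (1*5)/(-16 + 1*5)) = 1/(2*√4 + 5/(-16 + 5)) = 1/(2*2 + 5/(-11)) = 1/(4 + 5*(-1/11)) = 1/(4 - 5/11) = 1/(39/11) = 11/39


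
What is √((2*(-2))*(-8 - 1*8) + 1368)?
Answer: 2*√358 ≈ 37.842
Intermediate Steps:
√((2*(-2))*(-8 - 1*8) + 1368) = √(-4*(-8 - 8) + 1368) = √(-4*(-16) + 1368) = √(64 + 1368) = √1432 = 2*√358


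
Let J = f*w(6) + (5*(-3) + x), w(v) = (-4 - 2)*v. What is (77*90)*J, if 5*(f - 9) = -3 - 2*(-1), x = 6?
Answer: -2257794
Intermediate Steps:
w(v) = -6*v
f = 44/5 (f = 9 + (-3 - 2*(-1))/5 = 9 + (-3 + 2)/5 = 9 + (⅕)*(-1) = 9 - ⅕ = 44/5 ≈ 8.8000)
J = -1629/5 (J = 44*(-6*6)/5 + (5*(-3) + 6) = (44/5)*(-36) + (-15 + 6) = -1584/5 - 9 = -1629/5 ≈ -325.80)
(77*90)*J = (77*90)*(-1629/5) = 6930*(-1629/5) = -2257794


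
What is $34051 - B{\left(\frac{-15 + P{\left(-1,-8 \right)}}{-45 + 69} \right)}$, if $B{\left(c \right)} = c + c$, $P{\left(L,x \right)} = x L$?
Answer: $\frac{408619}{12} \approx 34052.0$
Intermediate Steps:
$P{\left(L,x \right)} = L x$
$B{\left(c \right)} = 2 c$
$34051 - B{\left(\frac{-15 + P{\left(-1,-8 \right)}}{-45 + 69} \right)} = 34051 - 2 \frac{-15 - -8}{-45 + 69} = 34051 - 2 \frac{-15 + 8}{24} = 34051 - 2 \left(\left(-7\right) \frac{1}{24}\right) = 34051 - 2 \left(- \frac{7}{24}\right) = 34051 - - \frac{7}{12} = 34051 + \frac{7}{12} = \frac{408619}{12}$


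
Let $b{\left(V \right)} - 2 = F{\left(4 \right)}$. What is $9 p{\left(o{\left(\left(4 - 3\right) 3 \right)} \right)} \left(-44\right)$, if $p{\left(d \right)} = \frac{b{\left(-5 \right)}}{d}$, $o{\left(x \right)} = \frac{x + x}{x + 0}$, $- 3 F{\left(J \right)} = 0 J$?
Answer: $-396$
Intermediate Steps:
$F{\left(J \right)} = 0$ ($F{\left(J \right)} = - \frac{0 J}{3} = \left(- \frac{1}{3}\right) 0 = 0$)
$b{\left(V \right)} = 2$ ($b{\left(V \right)} = 2 + 0 = 2$)
$o{\left(x \right)} = 2$ ($o{\left(x \right)} = \frac{2 x}{x} = 2$)
$p{\left(d \right)} = \frac{2}{d}$
$9 p{\left(o{\left(\left(4 - 3\right) 3 \right)} \right)} \left(-44\right) = 9 \cdot \frac{2}{2} \left(-44\right) = 9 \cdot 2 \cdot \frac{1}{2} \left(-44\right) = 9 \cdot 1 \left(-44\right) = 9 \left(-44\right) = -396$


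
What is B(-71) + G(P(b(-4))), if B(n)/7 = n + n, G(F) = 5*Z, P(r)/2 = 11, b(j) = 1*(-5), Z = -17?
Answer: -1079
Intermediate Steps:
b(j) = -5
P(r) = 22 (P(r) = 2*11 = 22)
G(F) = -85 (G(F) = 5*(-17) = -85)
B(n) = 14*n (B(n) = 7*(n + n) = 7*(2*n) = 14*n)
B(-71) + G(P(b(-4))) = 14*(-71) - 85 = -994 - 85 = -1079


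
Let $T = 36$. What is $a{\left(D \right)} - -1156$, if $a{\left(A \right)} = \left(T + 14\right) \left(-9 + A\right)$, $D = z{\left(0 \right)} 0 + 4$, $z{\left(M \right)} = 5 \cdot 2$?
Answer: $906$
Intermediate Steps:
$z{\left(M \right)} = 10$
$D = 4$ ($D = 10 \cdot 0 + 4 = 0 + 4 = 4$)
$a{\left(A \right)} = -450 + 50 A$ ($a{\left(A \right)} = \left(36 + 14\right) \left(-9 + A\right) = 50 \left(-9 + A\right) = -450 + 50 A$)
$a{\left(D \right)} - -1156 = \left(-450 + 50 \cdot 4\right) - -1156 = \left(-450 + 200\right) + 1156 = -250 + 1156 = 906$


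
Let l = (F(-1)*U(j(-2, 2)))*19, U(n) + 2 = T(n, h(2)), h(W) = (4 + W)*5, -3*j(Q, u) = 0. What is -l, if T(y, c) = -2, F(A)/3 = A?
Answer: -228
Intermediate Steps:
j(Q, u) = 0 (j(Q, u) = -⅓*0 = 0)
h(W) = 20 + 5*W
F(A) = 3*A
U(n) = -4 (U(n) = -2 - 2 = -4)
l = 228 (l = ((3*(-1))*(-4))*19 = -3*(-4)*19 = 12*19 = 228)
-l = -1*228 = -228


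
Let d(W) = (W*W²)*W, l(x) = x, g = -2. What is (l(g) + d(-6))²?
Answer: 1674436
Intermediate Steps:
d(W) = W⁴ (d(W) = W³*W = W⁴)
(l(g) + d(-6))² = (-2 + (-6)⁴)² = (-2 + 1296)² = 1294² = 1674436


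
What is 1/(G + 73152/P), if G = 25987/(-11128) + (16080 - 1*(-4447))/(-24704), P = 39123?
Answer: -11490546816/14896381463 ≈ -0.77137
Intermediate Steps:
G = -8369301/2643328 (G = 25987*(-1/11128) + (16080 + 4447)*(-1/24704) = -1999/856 + 20527*(-1/24704) = -1999/856 - 20527/24704 = -8369301/2643328 ≈ -3.1662)
1/(G + 73152/P) = 1/(-8369301/2643328 + 73152/39123) = 1/(-8369301/2643328 + 73152*(1/39123)) = 1/(-8369301/2643328 + 8128/4347) = 1/(-14896381463/11490546816) = -11490546816/14896381463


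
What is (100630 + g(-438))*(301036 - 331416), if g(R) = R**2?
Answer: -8885360120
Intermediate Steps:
(100630 + g(-438))*(301036 - 331416) = (100630 + (-438)**2)*(301036 - 331416) = (100630 + 191844)*(-30380) = 292474*(-30380) = -8885360120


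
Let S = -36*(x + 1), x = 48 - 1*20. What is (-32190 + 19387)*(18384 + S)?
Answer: -222004020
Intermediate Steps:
x = 28 (x = 48 - 20 = 28)
S = -1044 (S = -36*(28 + 1) = -36*29 = -1044)
(-32190 + 19387)*(18384 + S) = (-32190 + 19387)*(18384 - 1044) = -12803*17340 = -222004020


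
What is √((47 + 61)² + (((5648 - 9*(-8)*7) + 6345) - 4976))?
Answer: √19185 ≈ 138.51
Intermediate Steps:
√((47 + 61)² + (((5648 - 9*(-8)*7) + 6345) - 4976)) = √(108² + (((5648 + 72*7) + 6345) - 4976)) = √(11664 + (((5648 + 504) + 6345) - 4976)) = √(11664 + ((6152 + 6345) - 4976)) = √(11664 + (12497 - 4976)) = √(11664 + 7521) = √19185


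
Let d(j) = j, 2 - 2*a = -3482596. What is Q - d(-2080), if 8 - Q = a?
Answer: -1739211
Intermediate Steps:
a = 1741299 (a = 1 - 1/2*(-3482596) = 1 + 1741298 = 1741299)
Q = -1741291 (Q = 8 - 1*1741299 = 8 - 1741299 = -1741291)
Q - d(-2080) = -1741291 - 1*(-2080) = -1741291 + 2080 = -1739211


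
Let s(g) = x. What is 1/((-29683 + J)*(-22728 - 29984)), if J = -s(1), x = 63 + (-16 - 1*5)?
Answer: 1/1566864200 ≈ 6.3822e-10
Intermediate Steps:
x = 42 (x = 63 + (-16 - 5) = 63 - 21 = 42)
s(g) = 42
J = -42 (J = -1*42 = -42)
1/((-29683 + J)*(-22728 - 29984)) = 1/((-29683 - 42)*(-22728 - 29984)) = 1/(-29725*(-52712)) = 1/1566864200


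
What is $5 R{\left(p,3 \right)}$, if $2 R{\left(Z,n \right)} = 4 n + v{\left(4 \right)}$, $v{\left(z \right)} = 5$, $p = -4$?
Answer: $\frac{85}{2} \approx 42.5$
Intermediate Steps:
$R{\left(Z,n \right)} = \frac{5}{2} + 2 n$ ($R{\left(Z,n \right)} = \frac{4 n + 5}{2} = \frac{5 + 4 n}{2} = \frac{5}{2} + 2 n$)
$5 R{\left(p,3 \right)} = 5 \left(\frac{5}{2} + 2 \cdot 3\right) = 5 \left(\frac{5}{2} + 6\right) = 5 \cdot \frac{17}{2} = \frac{85}{2}$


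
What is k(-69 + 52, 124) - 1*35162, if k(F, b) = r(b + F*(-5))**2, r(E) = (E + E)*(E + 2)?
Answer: 7778852042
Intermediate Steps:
r(E) = 2*E*(2 + E) (r(E) = (2*E)*(2 + E) = 2*E*(2 + E))
k(F, b) = 4*(b - 5*F)**2*(2 + b - 5*F)**2 (k(F, b) = (2*(b + F*(-5))*(2 + (b + F*(-5))))**2 = (2*(b - 5*F)*(2 + (b - 5*F)))**2 = (2*(b - 5*F)*(2 + b - 5*F))**2 = 4*(b - 5*F)**2*(2 + b - 5*F)**2)
k(-69 + 52, 124) - 1*35162 = 4*(-1*124 + 5*(-69 + 52))**2*(2 + 124 - 5*(-69 + 52))**2 - 1*35162 = 4*(-124 + 5*(-17))**2*(2 + 124 - 5*(-17))**2 - 35162 = 4*(-124 - 85)**2*(2 + 124 + 85)**2 - 35162 = 4*(-209)**2*211**2 - 35162 = 4*43681*44521 - 35162 = 7778887204 - 35162 = 7778852042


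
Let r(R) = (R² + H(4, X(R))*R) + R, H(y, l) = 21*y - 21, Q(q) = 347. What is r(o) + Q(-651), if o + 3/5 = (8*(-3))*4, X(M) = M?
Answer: 87404/25 ≈ 3496.2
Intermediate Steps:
o = -483/5 (o = -⅗ + (8*(-3))*4 = -⅗ - 24*4 = -⅗ - 96 = -483/5 ≈ -96.600)
H(y, l) = -21 + 21*y
r(R) = R² + 64*R (r(R) = (R² + (-21 + 21*4)*R) + R = (R² + (-21 + 84)*R) + R = (R² + 63*R) + R = R² + 64*R)
r(o) + Q(-651) = -483*(64 - 483/5)/5 + 347 = -483/5*(-163/5) + 347 = 78729/25 + 347 = 87404/25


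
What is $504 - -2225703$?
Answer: $2226207$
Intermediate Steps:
$504 - -2225703 = 504 + 2225703 = 2226207$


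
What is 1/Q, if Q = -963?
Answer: -1/963 ≈ -0.0010384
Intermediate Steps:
1/Q = 1/(-963) = -1/963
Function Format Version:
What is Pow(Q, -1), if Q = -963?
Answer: Rational(-1, 963) ≈ -0.0010384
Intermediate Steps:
Pow(Q, -1) = Pow(-963, -1) = Rational(-1, 963)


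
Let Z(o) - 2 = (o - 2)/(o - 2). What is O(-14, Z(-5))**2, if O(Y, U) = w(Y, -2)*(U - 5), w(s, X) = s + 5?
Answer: 324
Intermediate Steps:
w(s, X) = 5 + s
Z(o) = 3 (Z(o) = 2 + (o - 2)/(o - 2) = 2 + (-2 + o)/(-2 + o) = 2 + 1 = 3)
O(Y, U) = (-5 + U)*(5 + Y) (O(Y, U) = (5 + Y)*(U - 5) = (5 + Y)*(-5 + U) = (-5 + U)*(5 + Y))
O(-14, Z(-5))**2 = ((-5 + 3)*(5 - 14))**2 = (-2*(-9))**2 = 18**2 = 324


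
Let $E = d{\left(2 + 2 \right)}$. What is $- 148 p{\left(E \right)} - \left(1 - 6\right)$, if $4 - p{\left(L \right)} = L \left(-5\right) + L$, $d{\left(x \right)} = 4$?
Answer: $-2955$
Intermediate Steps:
$E = 4$
$p{\left(L \right)} = 4 + 4 L$ ($p{\left(L \right)} = 4 - \left(L \left(-5\right) + L\right) = 4 - \left(- 5 L + L\right) = 4 - - 4 L = 4 + 4 L$)
$- 148 p{\left(E \right)} - \left(1 - 6\right) = - 148 \left(4 + 4 \cdot 4\right) - \left(1 - 6\right) = - 148 \left(4 + 16\right) - -5 = \left(-148\right) 20 + 5 = -2960 + 5 = -2955$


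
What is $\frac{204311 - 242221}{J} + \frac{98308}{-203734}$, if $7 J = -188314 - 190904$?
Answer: $\frac{599454587}{2759271429} \approx 0.21725$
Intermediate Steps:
$J = -54174$ ($J = \frac{-188314 - 190904}{7} = \frac{1}{7} \left(-379218\right) = -54174$)
$\frac{204311 - 242221}{J} + \frac{98308}{-203734} = \frac{204311 - 242221}{-54174} + \frac{98308}{-203734} = \left(-37910\right) \left(- \frac{1}{54174}\right) + 98308 \left(- \frac{1}{203734}\right) = \frac{18955}{27087} - \frac{49154}{101867} = \frac{599454587}{2759271429}$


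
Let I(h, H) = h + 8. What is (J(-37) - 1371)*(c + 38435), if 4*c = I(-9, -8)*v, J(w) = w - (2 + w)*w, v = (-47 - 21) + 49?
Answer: -415610577/4 ≈ -1.0390e+8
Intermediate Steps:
v = -19 (v = -68 + 49 = -19)
I(h, H) = 8 + h
J(w) = w - w*(2 + w)
c = 19/4 (c = ((8 - 9)*(-19))/4 = (-1*(-19))/4 = (1/4)*19 = 19/4 ≈ 4.7500)
(J(-37) - 1371)*(c + 38435) = (-1*(-37)*(1 - 37) - 1371)*(19/4 + 38435) = (-1*(-37)*(-36) - 1371)*(153759/4) = (-1332 - 1371)*(153759/4) = -2703*153759/4 = -415610577/4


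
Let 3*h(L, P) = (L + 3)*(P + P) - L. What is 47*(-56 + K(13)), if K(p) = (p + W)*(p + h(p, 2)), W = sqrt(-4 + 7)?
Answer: 15698 + 1410*sqrt(3) ≈ 18140.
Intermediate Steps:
W = sqrt(3) ≈ 1.7320
h(L, P) = -L/3 + 2*P*(3 + L)/3 (h(L, P) = ((L + 3)*(P + P) - L)/3 = ((3 + L)*(2*P) - L)/3 = (2*P*(3 + L) - L)/3 = (-L + 2*P*(3 + L))/3 = -L/3 + 2*P*(3 + L)/3)
K(p) = (4 + 2*p)*(p + sqrt(3)) (K(p) = (p + sqrt(3))*(p + (2*2 - p/3 + (2/3)*p*2)) = (p + sqrt(3))*(p + (4 - p/3 + 4*p/3)) = (p + sqrt(3))*(p + (4 + p)) = (p + sqrt(3))*(4 + 2*p) = (4 + 2*p)*(p + sqrt(3)))
47*(-56 + K(13)) = 47*(-56 + (2*13**2 + 4*13 + 4*sqrt(3) + 2*13*sqrt(3))) = 47*(-56 + (2*169 + 52 + 4*sqrt(3) + 26*sqrt(3))) = 47*(-56 + (338 + 52 + 4*sqrt(3) + 26*sqrt(3))) = 47*(-56 + (390 + 30*sqrt(3))) = 47*(334 + 30*sqrt(3)) = 15698 + 1410*sqrt(3)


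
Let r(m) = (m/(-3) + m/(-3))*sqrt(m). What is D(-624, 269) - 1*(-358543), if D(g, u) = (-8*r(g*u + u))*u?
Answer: 358543 - 721294448*I*sqrt(167587)/3 ≈ 3.5854e+5 - 9.8426e+10*I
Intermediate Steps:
r(m) = -2*m**(3/2)/3 (r(m) = (m*(-1/3) + m*(-1/3))*sqrt(m) = (-m/3 - m/3)*sqrt(m) = (-2*m/3)*sqrt(m) = -2*m**(3/2)/3)
D(g, u) = 16*u*(u + g*u)**(3/2)/3 (D(g, u) = (-(-16)*(g*u + u)**(3/2)/3)*u = (-(-16)*(u + g*u)**(3/2)/3)*u = (16*(u + g*u)**(3/2)/3)*u = 16*u*(u + g*u)**(3/2)/3)
D(-624, 269) - 1*(-358543) = (16/3)*269*(269*(1 - 624))**(3/2) - 1*(-358543) = (16/3)*269*(269*(-623))**(3/2) + 358543 = (16/3)*269*(-167587)**(3/2) + 358543 = (16/3)*269*(-167587*I*sqrt(167587)) + 358543 = -721294448*I*sqrt(167587)/3 + 358543 = 358543 - 721294448*I*sqrt(167587)/3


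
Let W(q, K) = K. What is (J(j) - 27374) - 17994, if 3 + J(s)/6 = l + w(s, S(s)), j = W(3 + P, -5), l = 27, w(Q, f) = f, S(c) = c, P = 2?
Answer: -45254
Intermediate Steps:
j = -5
J(s) = 144 + 6*s (J(s) = -18 + 6*(27 + s) = -18 + (162 + 6*s) = 144 + 6*s)
(J(j) - 27374) - 17994 = ((144 + 6*(-5)) - 27374) - 17994 = ((144 - 30) - 27374) - 17994 = (114 - 27374) - 17994 = -27260 - 17994 = -45254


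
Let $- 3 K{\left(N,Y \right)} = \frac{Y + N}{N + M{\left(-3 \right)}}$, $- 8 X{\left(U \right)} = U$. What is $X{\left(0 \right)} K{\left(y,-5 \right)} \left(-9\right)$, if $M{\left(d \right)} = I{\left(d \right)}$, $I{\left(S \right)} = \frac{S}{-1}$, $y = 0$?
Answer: $0$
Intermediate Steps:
$X{\left(U \right)} = - \frac{U}{8}$
$I{\left(S \right)} = - S$ ($I{\left(S \right)} = S \left(-1\right) = - S$)
$M{\left(d \right)} = - d$
$K{\left(N,Y \right)} = - \frac{N + Y}{3 \left(3 + N\right)}$ ($K{\left(N,Y \right)} = - \frac{\left(Y + N\right) \frac{1}{N - -3}}{3} = - \frac{\left(N + Y\right) \frac{1}{N + 3}}{3} = - \frac{\left(N + Y\right) \frac{1}{3 + N}}{3} = - \frac{\frac{1}{3 + N} \left(N + Y\right)}{3} = - \frac{N + Y}{3 \left(3 + N\right)}$)
$X{\left(0 \right)} K{\left(y,-5 \right)} \left(-9\right) = \left(- \frac{1}{8}\right) 0 \frac{\left(-1\right) 0 - -5}{3 \left(3 + 0\right)} \left(-9\right) = 0 \frac{0 + 5}{3 \cdot 3} \left(-9\right) = 0 \cdot \frac{1}{3} \cdot \frac{1}{3} \cdot 5 \left(-9\right) = 0 \cdot \frac{5}{9} \left(-9\right) = 0 \left(-9\right) = 0$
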